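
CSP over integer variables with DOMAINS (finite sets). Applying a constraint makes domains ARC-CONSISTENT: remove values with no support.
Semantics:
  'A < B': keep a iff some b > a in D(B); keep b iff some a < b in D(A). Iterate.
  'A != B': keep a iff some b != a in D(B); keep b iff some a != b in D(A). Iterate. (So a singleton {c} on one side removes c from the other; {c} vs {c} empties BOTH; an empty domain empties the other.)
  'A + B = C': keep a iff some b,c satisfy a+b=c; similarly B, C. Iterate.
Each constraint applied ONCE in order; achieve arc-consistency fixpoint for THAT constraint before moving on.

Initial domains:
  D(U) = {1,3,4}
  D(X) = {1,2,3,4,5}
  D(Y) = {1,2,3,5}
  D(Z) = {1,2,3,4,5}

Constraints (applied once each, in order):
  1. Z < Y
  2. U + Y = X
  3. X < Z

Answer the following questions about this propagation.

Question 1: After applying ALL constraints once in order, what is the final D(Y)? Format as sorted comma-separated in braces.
Constraint 1 (Z < Y) on D(Z)={1,2,3,4,5} D(Y)={1,2,3,5}: Z {1,2,3,4,5}->{1,2,3,4}; Y {1,2,3,5}->{2,3,5}
Constraint 2 (U + Y = X) on D(U)={1,3,4} D(Y)={2,3,5} D(X)={1,2,3,4,5}: U {1,3,4}->{1,3}; Y {2,3,5}->{2,3}; X {1,2,3,4,5}->{3,4,5}
Constraint 3 (X < Z) on D(X)={3,4,5} D(Z)={1,2,3,4}: X {3,4,5}->{3}; Z {1,2,3,4}->{4}
So after all 3 constraints: D(Y) = {2,3}

Answer: {2,3}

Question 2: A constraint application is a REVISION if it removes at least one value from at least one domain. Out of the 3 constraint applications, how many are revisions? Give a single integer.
Constraint 1 (Z < Y) on D(Z)={1,2,3,4,5} D(Y)={1,2,3,5}: Z {1,2,3,4,5}->{1,2,3,4}; Y {1,2,3,5}->{2,3,5} => REVISION
Constraint 2 (U + Y = X) on D(U)={1,3,4} D(Y)={2,3,5} D(X)={1,2,3,4,5}: U {1,3,4}->{1,3}; Y {2,3,5}->{2,3}; X {1,2,3,4,5}->{3,4,5} => REVISION
Constraint 3 (X < Z) on D(X)={3,4,5} D(Z)={1,2,3,4}: X {3,4,5}->{3}; Z {1,2,3,4}->{4} => REVISION
Total revisions = 3

Answer: 3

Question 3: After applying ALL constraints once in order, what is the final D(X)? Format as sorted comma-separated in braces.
Answer: {3}

Derivation:
Constraint 1 (Z < Y) on D(Z)={1,2,3,4,5} D(Y)={1,2,3,5}: Z {1,2,3,4,5}->{1,2,3,4}; Y {1,2,3,5}->{2,3,5}
Constraint 2 (U + Y = X) on D(U)={1,3,4} D(Y)={2,3,5} D(X)={1,2,3,4,5}: U {1,3,4}->{1,3}; Y {2,3,5}->{2,3}; X {1,2,3,4,5}->{3,4,5}
Constraint 3 (X < Z) on D(X)={3,4,5} D(Z)={1,2,3,4}: X {3,4,5}->{3}; Z {1,2,3,4}->{4}
So after all 3 constraints: D(X) = {3}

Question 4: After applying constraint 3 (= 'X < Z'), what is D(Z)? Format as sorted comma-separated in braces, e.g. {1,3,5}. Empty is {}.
Answer: {4}

Derivation:
Constraint 1 (Z < Y) on D(Z)={1,2,3,4,5} D(Y)={1,2,3,5}: Z {1,2,3,4,5}->{1,2,3,4}; Y {1,2,3,5}->{2,3,5}
Constraint 2 (U + Y = X) on D(U)={1,3,4} D(Y)={2,3,5} D(X)={1,2,3,4,5}: U {1,3,4}->{1,3}; Y {2,3,5}->{2,3}; X {1,2,3,4,5}->{3,4,5}
Constraint 3 (X < Z) on D(X)={3,4,5} D(Z)={1,2,3,4}: X {3,4,5}->{3}; Z {1,2,3,4}->{4}
So after constraint 3: D(Z) = {4}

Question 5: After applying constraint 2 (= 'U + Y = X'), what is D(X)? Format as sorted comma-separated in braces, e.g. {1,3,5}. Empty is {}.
Answer: {3,4,5}

Derivation:
Constraint 1 (Z < Y) on D(Z)={1,2,3,4,5} D(Y)={1,2,3,5}: Z {1,2,3,4,5}->{1,2,3,4}; Y {1,2,3,5}->{2,3,5}
Constraint 2 (U + Y = X) on D(U)={1,3,4} D(Y)={2,3,5} D(X)={1,2,3,4,5}: U {1,3,4}->{1,3}; Y {2,3,5}->{2,3}; X {1,2,3,4,5}->{3,4,5}
So after constraint 2: D(X) = {3,4,5}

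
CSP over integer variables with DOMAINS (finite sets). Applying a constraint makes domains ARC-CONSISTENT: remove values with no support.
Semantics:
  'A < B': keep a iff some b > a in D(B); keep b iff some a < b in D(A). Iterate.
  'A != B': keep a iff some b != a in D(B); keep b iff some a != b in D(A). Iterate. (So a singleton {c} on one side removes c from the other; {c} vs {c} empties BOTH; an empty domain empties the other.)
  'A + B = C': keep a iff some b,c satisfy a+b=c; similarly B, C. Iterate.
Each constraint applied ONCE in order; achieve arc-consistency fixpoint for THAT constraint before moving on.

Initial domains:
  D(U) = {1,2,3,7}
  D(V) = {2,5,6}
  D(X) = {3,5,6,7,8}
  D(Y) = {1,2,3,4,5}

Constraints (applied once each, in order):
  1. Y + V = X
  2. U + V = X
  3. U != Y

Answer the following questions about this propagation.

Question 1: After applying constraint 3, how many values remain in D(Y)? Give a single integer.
Constraint 1 (Y + V = X) on D(Y)={1,2,3,4,5} D(V)={2,5,6} D(X)={3,5,6,7,8}: no change
Constraint 2 (U + V = X) on D(U)={1,2,3,7} D(V)={2,5,6} D(X)={3,5,6,7,8}: U {1,2,3,7}->{1,2,3}
Constraint 3 (U != Y) on D(U)={1,2,3} D(Y)={1,2,3,4,5}: no change
So after constraint 3: D(Y)={1,2,3,4,5}, size = 5

Answer: 5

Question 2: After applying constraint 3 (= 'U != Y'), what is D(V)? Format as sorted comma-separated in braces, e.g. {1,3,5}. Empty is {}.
Answer: {2,5,6}

Derivation:
Constraint 1 (Y + V = X) on D(Y)={1,2,3,4,5} D(V)={2,5,6} D(X)={3,5,6,7,8}: no change
Constraint 2 (U + V = X) on D(U)={1,2,3,7} D(V)={2,5,6} D(X)={3,5,6,7,8}: U {1,2,3,7}->{1,2,3}
Constraint 3 (U != Y) on D(U)={1,2,3} D(Y)={1,2,3,4,5}: no change
So after constraint 3: D(V) = {2,5,6}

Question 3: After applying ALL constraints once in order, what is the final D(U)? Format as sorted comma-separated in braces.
Answer: {1,2,3}

Derivation:
Constraint 1 (Y + V = X) on D(Y)={1,2,3,4,5} D(V)={2,5,6} D(X)={3,5,6,7,8}: no change
Constraint 2 (U + V = X) on D(U)={1,2,3,7} D(V)={2,5,6} D(X)={3,5,6,7,8}: U {1,2,3,7}->{1,2,3}
Constraint 3 (U != Y) on D(U)={1,2,3} D(Y)={1,2,3,4,5}: no change
So after all 3 constraints: D(U) = {1,2,3}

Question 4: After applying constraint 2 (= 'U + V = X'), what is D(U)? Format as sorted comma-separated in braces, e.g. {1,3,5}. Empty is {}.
Constraint 1 (Y + V = X) on D(Y)={1,2,3,4,5} D(V)={2,5,6} D(X)={3,5,6,7,8}: no change
Constraint 2 (U + V = X) on D(U)={1,2,3,7} D(V)={2,5,6} D(X)={3,5,6,7,8}: U {1,2,3,7}->{1,2,3}
So after constraint 2: D(U) = {1,2,3}

Answer: {1,2,3}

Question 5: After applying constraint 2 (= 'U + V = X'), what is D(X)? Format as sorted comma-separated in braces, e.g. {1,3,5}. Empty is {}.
Answer: {3,5,6,7,8}

Derivation:
Constraint 1 (Y + V = X) on D(Y)={1,2,3,4,5} D(V)={2,5,6} D(X)={3,5,6,7,8}: no change
Constraint 2 (U + V = X) on D(U)={1,2,3,7} D(V)={2,5,6} D(X)={3,5,6,7,8}: U {1,2,3,7}->{1,2,3}
So after constraint 2: D(X) = {3,5,6,7,8}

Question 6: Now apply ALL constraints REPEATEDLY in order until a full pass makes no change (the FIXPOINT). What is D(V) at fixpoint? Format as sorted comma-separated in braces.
Answer: {2,5,6}

Derivation:
pass 0 (initial): D(V)={2,5,6}
pass 1: U {1,2,3,7}->{1,2,3}
pass 2: no change
Fixpoint after 2 passes: D(V) = {2,5,6}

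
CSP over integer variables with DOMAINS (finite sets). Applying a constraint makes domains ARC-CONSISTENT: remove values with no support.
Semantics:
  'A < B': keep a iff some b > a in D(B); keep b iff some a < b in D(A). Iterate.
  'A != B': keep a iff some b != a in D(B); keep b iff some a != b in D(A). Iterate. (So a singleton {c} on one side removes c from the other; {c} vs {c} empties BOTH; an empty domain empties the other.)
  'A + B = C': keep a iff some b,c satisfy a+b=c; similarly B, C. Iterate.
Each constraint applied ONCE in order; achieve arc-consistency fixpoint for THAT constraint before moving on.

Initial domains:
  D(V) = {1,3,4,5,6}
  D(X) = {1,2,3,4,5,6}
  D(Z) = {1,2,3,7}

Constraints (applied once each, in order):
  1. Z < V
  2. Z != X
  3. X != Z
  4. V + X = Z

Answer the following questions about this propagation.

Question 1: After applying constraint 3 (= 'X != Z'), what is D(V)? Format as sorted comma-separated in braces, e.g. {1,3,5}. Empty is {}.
Constraint 1 (Z < V) on D(Z)={1,2,3,7} D(V)={1,3,4,5,6}: Z {1,2,3,7}->{1,2,3}; V {1,3,4,5,6}->{3,4,5,6}
Constraint 2 (Z != X) on D(Z)={1,2,3} D(X)={1,2,3,4,5,6}: no change
Constraint 3 (X != Z) on D(X)={1,2,3,4,5,6} D(Z)={1,2,3}: no change
So after constraint 3: D(V) = {3,4,5,6}

Answer: {3,4,5,6}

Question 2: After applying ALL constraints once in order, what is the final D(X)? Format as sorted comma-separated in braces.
Constraint 1 (Z < V) on D(Z)={1,2,3,7} D(V)={1,3,4,5,6}: Z {1,2,3,7}->{1,2,3}; V {1,3,4,5,6}->{3,4,5,6}
Constraint 2 (Z != X) on D(Z)={1,2,3} D(X)={1,2,3,4,5,6}: no change
Constraint 3 (X != Z) on D(X)={1,2,3,4,5,6} D(Z)={1,2,3}: no change
Constraint 4 (V + X = Z) on D(V)={3,4,5,6} D(X)={1,2,3,4,5,6} D(Z)={1,2,3}: V {3,4,5,6}->{}; X {1,2,3,4,5,6}->{}; Z {1,2,3}->{}
So after all 4 constraints: D(X) = {}

Answer: {}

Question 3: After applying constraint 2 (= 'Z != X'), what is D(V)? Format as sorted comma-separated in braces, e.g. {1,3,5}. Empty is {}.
Answer: {3,4,5,6}

Derivation:
Constraint 1 (Z < V) on D(Z)={1,2,3,7} D(V)={1,3,4,5,6}: Z {1,2,3,7}->{1,2,3}; V {1,3,4,5,6}->{3,4,5,6}
Constraint 2 (Z != X) on D(Z)={1,2,3} D(X)={1,2,3,4,5,6}: no change
So after constraint 2: D(V) = {3,4,5,6}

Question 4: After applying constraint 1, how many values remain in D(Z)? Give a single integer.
Answer: 3

Derivation:
Constraint 1 (Z < V) on D(Z)={1,2,3,7} D(V)={1,3,4,5,6}: Z {1,2,3,7}->{1,2,3}; V {1,3,4,5,6}->{3,4,5,6}
So after constraint 1: D(Z)={1,2,3}, size = 3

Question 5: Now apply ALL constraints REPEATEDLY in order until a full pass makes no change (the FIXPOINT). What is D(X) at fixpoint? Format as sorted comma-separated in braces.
pass 0 (initial): D(X)={1,2,3,4,5,6}
pass 1: V {1,3,4,5,6}->{}; X {1,2,3,4,5,6}->{}; Z {1,2,3,7}->{}
pass 2: no change
Fixpoint after 2 passes: D(X) = {}

Answer: {}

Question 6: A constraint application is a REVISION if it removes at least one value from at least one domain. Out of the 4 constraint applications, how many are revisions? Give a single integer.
Answer: 2

Derivation:
Constraint 1 (Z < V) on D(Z)={1,2,3,7} D(V)={1,3,4,5,6}: Z {1,2,3,7}->{1,2,3}; V {1,3,4,5,6}->{3,4,5,6} => REVISION
Constraint 2 (Z != X) on D(Z)={1,2,3} D(X)={1,2,3,4,5,6}: no change => not a revision
Constraint 3 (X != Z) on D(X)={1,2,3,4,5,6} D(Z)={1,2,3}: no change => not a revision
Constraint 4 (V + X = Z) on D(V)={3,4,5,6} D(X)={1,2,3,4,5,6} D(Z)={1,2,3}: V {3,4,5,6}->{}; X {1,2,3,4,5,6}->{}; Z {1,2,3}->{} => REVISION
Total revisions = 2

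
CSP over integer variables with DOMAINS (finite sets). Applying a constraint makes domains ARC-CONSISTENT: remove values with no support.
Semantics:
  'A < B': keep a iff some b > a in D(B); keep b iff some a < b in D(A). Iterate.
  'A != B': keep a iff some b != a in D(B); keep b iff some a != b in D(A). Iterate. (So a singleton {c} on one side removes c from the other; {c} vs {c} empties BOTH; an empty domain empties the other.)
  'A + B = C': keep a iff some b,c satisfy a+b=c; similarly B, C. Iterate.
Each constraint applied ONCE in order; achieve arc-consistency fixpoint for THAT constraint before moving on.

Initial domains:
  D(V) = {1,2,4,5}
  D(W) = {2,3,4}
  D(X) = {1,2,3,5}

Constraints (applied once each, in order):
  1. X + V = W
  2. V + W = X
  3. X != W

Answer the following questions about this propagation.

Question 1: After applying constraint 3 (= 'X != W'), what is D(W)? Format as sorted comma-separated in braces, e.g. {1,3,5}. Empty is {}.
Constraint 1 (X + V = W) on D(X)={1,2,3,5} D(V)={1,2,4,5} D(W)={2,3,4}: X {1,2,3,5}->{1,2,3}; V {1,2,4,5}->{1,2}
Constraint 2 (V + W = X) on D(V)={1,2} D(W)={2,3,4} D(X)={1,2,3}: V {1,2}->{1}; W {2,3,4}->{2}; X {1,2,3}->{3}
Constraint 3 (X != W) on D(X)={3} D(W)={2}: no change
So after constraint 3: D(W) = {2}

Answer: {2}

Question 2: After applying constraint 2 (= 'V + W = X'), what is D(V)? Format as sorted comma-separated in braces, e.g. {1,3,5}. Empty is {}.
Answer: {1}

Derivation:
Constraint 1 (X + V = W) on D(X)={1,2,3,5} D(V)={1,2,4,5} D(W)={2,3,4}: X {1,2,3,5}->{1,2,3}; V {1,2,4,5}->{1,2}
Constraint 2 (V + W = X) on D(V)={1,2} D(W)={2,3,4} D(X)={1,2,3}: V {1,2}->{1}; W {2,3,4}->{2}; X {1,2,3}->{3}
So after constraint 2: D(V) = {1}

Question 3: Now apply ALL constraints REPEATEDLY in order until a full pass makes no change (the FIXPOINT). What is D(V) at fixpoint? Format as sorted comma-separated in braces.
Answer: {}

Derivation:
pass 0 (initial): D(V)={1,2,4,5}
pass 1: V {1,2,4,5}->{1}; W {2,3,4}->{2}; X {1,2,3,5}->{3}
pass 2: V {1}->{}; W {2}->{}; X {3}->{}
pass 3: no change
Fixpoint after 3 passes: D(V) = {}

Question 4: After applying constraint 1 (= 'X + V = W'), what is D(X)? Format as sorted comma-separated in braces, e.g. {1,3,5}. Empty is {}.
Answer: {1,2,3}

Derivation:
Constraint 1 (X + V = W) on D(X)={1,2,3,5} D(V)={1,2,4,5} D(W)={2,3,4}: X {1,2,3,5}->{1,2,3}; V {1,2,4,5}->{1,2}
So after constraint 1: D(X) = {1,2,3}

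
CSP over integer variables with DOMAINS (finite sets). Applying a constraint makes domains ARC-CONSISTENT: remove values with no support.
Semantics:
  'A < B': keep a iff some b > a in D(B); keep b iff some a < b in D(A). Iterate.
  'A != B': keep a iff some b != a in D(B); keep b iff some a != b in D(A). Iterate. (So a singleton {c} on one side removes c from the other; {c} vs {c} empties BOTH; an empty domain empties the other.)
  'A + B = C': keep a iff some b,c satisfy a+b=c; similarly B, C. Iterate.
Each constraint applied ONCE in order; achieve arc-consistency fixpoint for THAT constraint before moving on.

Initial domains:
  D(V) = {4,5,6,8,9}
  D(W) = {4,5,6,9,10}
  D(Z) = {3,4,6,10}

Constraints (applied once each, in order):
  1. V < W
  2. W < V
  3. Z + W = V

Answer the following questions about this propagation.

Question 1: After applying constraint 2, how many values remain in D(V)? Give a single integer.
Constraint 1 (V < W) on D(V)={4,5,6,8,9} D(W)={4,5,6,9,10}: W {4,5,6,9,10}->{5,6,9,10}
Constraint 2 (W < V) on D(W)={5,6,9,10} D(V)={4,5,6,8,9}: W {5,6,9,10}->{5,6}; V {4,5,6,8,9}->{6,8,9}
So after constraint 2: D(V)={6,8,9}, size = 3

Answer: 3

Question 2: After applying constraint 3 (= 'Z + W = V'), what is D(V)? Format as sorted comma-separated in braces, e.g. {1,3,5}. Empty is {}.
Answer: {8,9}

Derivation:
Constraint 1 (V < W) on D(V)={4,5,6,8,9} D(W)={4,5,6,9,10}: W {4,5,6,9,10}->{5,6,9,10}
Constraint 2 (W < V) on D(W)={5,6,9,10} D(V)={4,5,6,8,9}: W {5,6,9,10}->{5,6}; V {4,5,6,8,9}->{6,8,9}
Constraint 3 (Z + W = V) on D(Z)={3,4,6,10} D(W)={5,6} D(V)={6,8,9}: Z {3,4,6,10}->{3,4}; V {6,8,9}->{8,9}
So after constraint 3: D(V) = {8,9}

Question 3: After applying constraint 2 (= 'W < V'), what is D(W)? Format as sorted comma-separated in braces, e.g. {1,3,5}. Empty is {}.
Answer: {5,6}

Derivation:
Constraint 1 (V < W) on D(V)={4,5,6,8,9} D(W)={4,5,6,9,10}: W {4,5,6,9,10}->{5,6,9,10}
Constraint 2 (W < V) on D(W)={5,6,9,10} D(V)={4,5,6,8,9}: W {5,6,9,10}->{5,6}; V {4,5,6,8,9}->{6,8,9}
So after constraint 2: D(W) = {5,6}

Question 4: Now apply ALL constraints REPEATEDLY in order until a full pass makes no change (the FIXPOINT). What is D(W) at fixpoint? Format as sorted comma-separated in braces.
Answer: {}

Derivation:
pass 0 (initial): D(W)={4,5,6,9,10}
pass 1: V {4,5,6,8,9}->{8,9}; W {4,5,6,9,10}->{5,6}; Z {3,4,6,10}->{3,4}
pass 2: V {8,9}->{}; W {5,6}->{}; Z {3,4}->{}
pass 3: no change
Fixpoint after 3 passes: D(W) = {}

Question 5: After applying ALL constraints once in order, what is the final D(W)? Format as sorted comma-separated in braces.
Constraint 1 (V < W) on D(V)={4,5,6,8,9} D(W)={4,5,6,9,10}: W {4,5,6,9,10}->{5,6,9,10}
Constraint 2 (W < V) on D(W)={5,6,9,10} D(V)={4,5,6,8,9}: W {5,6,9,10}->{5,6}; V {4,5,6,8,9}->{6,8,9}
Constraint 3 (Z + W = V) on D(Z)={3,4,6,10} D(W)={5,6} D(V)={6,8,9}: Z {3,4,6,10}->{3,4}; V {6,8,9}->{8,9}
So after all 3 constraints: D(W) = {5,6}

Answer: {5,6}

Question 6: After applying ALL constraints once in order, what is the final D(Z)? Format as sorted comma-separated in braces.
Constraint 1 (V < W) on D(V)={4,5,6,8,9} D(W)={4,5,6,9,10}: W {4,5,6,9,10}->{5,6,9,10}
Constraint 2 (W < V) on D(W)={5,6,9,10} D(V)={4,5,6,8,9}: W {5,6,9,10}->{5,6}; V {4,5,6,8,9}->{6,8,9}
Constraint 3 (Z + W = V) on D(Z)={3,4,6,10} D(W)={5,6} D(V)={6,8,9}: Z {3,4,6,10}->{3,4}; V {6,8,9}->{8,9}
So after all 3 constraints: D(Z) = {3,4}

Answer: {3,4}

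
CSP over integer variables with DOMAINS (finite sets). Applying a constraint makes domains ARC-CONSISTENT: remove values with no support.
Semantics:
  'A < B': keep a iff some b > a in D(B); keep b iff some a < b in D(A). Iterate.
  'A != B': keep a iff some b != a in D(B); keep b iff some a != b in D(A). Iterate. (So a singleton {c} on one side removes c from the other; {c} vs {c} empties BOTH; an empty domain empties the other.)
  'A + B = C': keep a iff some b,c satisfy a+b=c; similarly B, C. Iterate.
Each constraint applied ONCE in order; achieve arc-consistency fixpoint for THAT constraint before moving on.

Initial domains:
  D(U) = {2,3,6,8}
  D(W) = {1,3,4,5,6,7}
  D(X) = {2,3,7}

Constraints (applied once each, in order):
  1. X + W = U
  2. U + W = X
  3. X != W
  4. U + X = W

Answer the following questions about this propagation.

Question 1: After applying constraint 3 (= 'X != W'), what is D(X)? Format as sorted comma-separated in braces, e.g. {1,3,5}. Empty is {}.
Answer: {7}

Derivation:
Constraint 1 (X + W = U) on D(X)={2,3,7} D(W)={1,3,4,5,6,7} D(U)={2,3,6,8}: W {1,3,4,5,6,7}->{1,3,4,5,6}; U {2,3,6,8}->{3,6,8}
Constraint 2 (U + W = X) on D(U)={3,6,8} D(W)={1,3,4,5,6} D(X)={2,3,7}: U {3,6,8}->{3,6}; W {1,3,4,5,6}->{1,4}; X {2,3,7}->{7}
Constraint 3 (X != W) on D(X)={7} D(W)={1,4}: no change
So after constraint 3: D(X) = {7}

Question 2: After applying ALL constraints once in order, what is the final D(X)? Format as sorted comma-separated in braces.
Constraint 1 (X + W = U) on D(X)={2,3,7} D(W)={1,3,4,5,6,7} D(U)={2,3,6,8}: W {1,3,4,5,6,7}->{1,3,4,5,6}; U {2,3,6,8}->{3,6,8}
Constraint 2 (U + W = X) on D(U)={3,6,8} D(W)={1,3,4,5,6} D(X)={2,3,7}: U {3,6,8}->{3,6}; W {1,3,4,5,6}->{1,4}; X {2,3,7}->{7}
Constraint 3 (X != W) on D(X)={7} D(W)={1,4}: no change
Constraint 4 (U + X = W) on D(U)={3,6} D(X)={7} D(W)={1,4}: U {3,6}->{}; X {7}->{}; W {1,4}->{}
So after all 4 constraints: D(X) = {}

Answer: {}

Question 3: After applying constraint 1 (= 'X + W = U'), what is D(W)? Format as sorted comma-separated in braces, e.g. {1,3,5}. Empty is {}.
Constraint 1 (X + W = U) on D(X)={2,3,7} D(W)={1,3,4,5,6,7} D(U)={2,3,6,8}: W {1,3,4,5,6,7}->{1,3,4,5,6}; U {2,3,6,8}->{3,6,8}
So after constraint 1: D(W) = {1,3,4,5,6}

Answer: {1,3,4,5,6}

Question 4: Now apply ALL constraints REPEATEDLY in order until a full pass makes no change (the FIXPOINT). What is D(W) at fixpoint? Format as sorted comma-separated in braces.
Answer: {}

Derivation:
pass 0 (initial): D(W)={1,3,4,5,6,7}
pass 1: U {2,3,6,8}->{}; W {1,3,4,5,6,7}->{}; X {2,3,7}->{}
pass 2: no change
Fixpoint after 2 passes: D(W) = {}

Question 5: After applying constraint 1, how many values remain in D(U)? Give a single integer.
Constraint 1 (X + W = U) on D(X)={2,3,7} D(W)={1,3,4,5,6,7} D(U)={2,3,6,8}: W {1,3,4,5,6,7}->{1,3,4,5,6}; U {2,3,6,8}->{3,6,8}
So after constraint 1: D(U)={3,6,8}, size = 3

Answer: 3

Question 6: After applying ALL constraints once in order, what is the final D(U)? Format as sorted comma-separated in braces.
Constraint 1 (X + W = U) on D(X)={2,3,7} D(W)={1,3,4,5,6,7} D(U)={2,3,6,8}: W {1,3,4,5,6,7}->{1,3,4,5,6}; U {2,3,6,8}->{3,6,8}
Constraint 2 (U + W = X) on D(U)={3,6,8} D(W)={1,3,4,5,6} D(X)={2,3,7}: U {3,6,8}->{3,6}; W {1,3,4,5,6}->{1,4}; X {2,3,7}->{7}
Constraint 3 (X != W) on D(X)={7} D(W)={1,4}: no change
Constraint 4 (U + X = W) on D(U)={3,6} D(X)={7} D(W)={1,4}: U {3,6}->{}; X {7}->{}; W {1,4}->{}
So after all 4 constraints: D(U) = {}

Answer: {}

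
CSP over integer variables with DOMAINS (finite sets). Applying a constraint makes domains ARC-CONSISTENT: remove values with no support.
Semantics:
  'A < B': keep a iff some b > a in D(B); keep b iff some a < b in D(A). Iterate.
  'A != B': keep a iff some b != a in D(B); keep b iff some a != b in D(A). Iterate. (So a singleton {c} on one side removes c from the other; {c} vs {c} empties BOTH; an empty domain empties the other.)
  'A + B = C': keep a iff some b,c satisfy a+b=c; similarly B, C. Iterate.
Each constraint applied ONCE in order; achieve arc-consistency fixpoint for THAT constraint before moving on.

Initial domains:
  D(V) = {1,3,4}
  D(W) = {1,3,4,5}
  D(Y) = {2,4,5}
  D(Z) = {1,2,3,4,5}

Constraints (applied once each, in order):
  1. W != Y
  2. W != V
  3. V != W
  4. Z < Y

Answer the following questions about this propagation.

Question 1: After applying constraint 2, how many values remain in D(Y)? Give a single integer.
Constraint 1 (W != Y) on D(W)={1,3,4,5} D(Y)={2,4,5}: no change
Constraint 2 (W != V) on D(W)={1,3,4,5} D(V)={1,3,4}: no change
So after constraint 2: D(Y)={2,4,5}, size = 3

Answer: 3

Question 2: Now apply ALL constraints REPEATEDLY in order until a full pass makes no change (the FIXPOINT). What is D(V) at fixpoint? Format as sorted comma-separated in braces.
Answer: {1,3,4}

Derivation:
pass 0 (initial): D(V)={1,3,4}
pass 1: Z {1,2,3,4,5}->{1,2,3,4}
pass 2: no change
Fixpoint after 2 passes: D(V) = {1,3,4}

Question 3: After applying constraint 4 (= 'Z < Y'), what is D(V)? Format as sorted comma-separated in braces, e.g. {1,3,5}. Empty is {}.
Constraint 1 (W != Y) on D(W)={1,3,4,5} D(Y)={2,4,5}: no change
Constraint 2 (W != V) on D(W)={1,3,4,5} D(V)={1,3,4}: no change
Constraint 3 (V != W) on D(V)={1,3,4} D(W)={1,3,4,5}: no change
Constraint 4 (Z < Y) on D(Z)={1,2,3,4,5} D(Y)={2,4,5}: Z {1,2,3,4,5}->{1,2,3,4}
So after constraint 4: D(V) = {1,3,4}

Answer: {1,3,4}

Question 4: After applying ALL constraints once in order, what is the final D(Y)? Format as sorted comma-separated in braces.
Constraint 1 (W != Y) on D(W)={1,3,4,5} D(Y)={2,4,5}: no change
Constraint 2 (W != V) on D(W)={1,3,4,5} D(V)={1,3,4}: no change
Constraint 3 (V != W) on D(V)={1,3,4} D(W)={1,3,4,5}: no change
Constraint 4 (Z < Y) on D(Z)={1,2,3,4,5} D(Y)={2,4,5}: Z {1,2,3,4,5}->{1,2,3,4}
So after all 4 constraints: D(Y) = {2,4,5}

Answer: {2,4,5}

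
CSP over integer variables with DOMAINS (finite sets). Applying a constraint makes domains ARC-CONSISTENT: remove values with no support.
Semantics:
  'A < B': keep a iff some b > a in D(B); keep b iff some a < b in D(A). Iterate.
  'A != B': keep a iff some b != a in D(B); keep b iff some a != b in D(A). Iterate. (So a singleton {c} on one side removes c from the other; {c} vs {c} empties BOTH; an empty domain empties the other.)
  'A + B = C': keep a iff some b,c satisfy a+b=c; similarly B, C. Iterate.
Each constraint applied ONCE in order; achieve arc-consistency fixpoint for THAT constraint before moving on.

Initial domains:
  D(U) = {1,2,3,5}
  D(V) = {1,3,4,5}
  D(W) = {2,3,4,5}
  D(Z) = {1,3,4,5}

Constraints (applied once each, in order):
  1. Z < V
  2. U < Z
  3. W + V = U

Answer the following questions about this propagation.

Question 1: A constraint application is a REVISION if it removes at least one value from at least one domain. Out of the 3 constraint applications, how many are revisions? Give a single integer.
Constraint 1 (Z < V) on D(Z)={1,3,4,5} D(V)={1,3,4,5}: Z {1,3,4,5}->{1,3,4}; V {1,3,4,5}->{3,4,5} => REVISION
Constraint 2 (U < Z) on D(U)={1,2,3,5} D(Z)={1,3,4}: U {1,2,3,5}->{1,2,3}; Z {1,3,4}->{3,4} => REVISION
Constraint 3 (W + V = U) on D(W)={2,3,4,5} D(V)={3,4,5} D(U)={1,2,3}: W {2,3,4,5}->{}; V {3,4,5}->{}; U {1,2,3}->{} => REVISION
Total revisions = 3

Answer: 3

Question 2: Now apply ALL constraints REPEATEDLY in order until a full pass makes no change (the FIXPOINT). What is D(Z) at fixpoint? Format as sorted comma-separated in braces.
pass 0 (initial): D(Z)={1,3,4,5}
pass 1: U {1,2,3,5}->{}; V {1,3,4,5}->{}; W {2,3,4,5}->{}; Z {1,3,4,5}->{3,4}
pass 2: Z {3,4}->{}
pass 3: no change
Fixpoint after 3 passes: D(Z) = {}

Answer: {}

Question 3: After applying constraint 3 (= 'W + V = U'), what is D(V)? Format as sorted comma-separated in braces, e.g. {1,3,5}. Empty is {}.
Answer: {}

Derivation:
Constraint 1 (Z < V) on D(Z)={1,3,4,5} D(V)={1,3,4,5}: Z {1,3,4,5}->{1,3,4}; V {1,3,4,5}->{3,4,5}
Constraint 2 (U < Z) on D(U)={1,2,3,5} D(Z)={1,3,4}: U {1,2,3,5}->{1,2,3}; Z {1,3,4}->{3,4}
Constraint 3 (W + V = U) on D(W)={2,3,4,5} D(V)={3,4,5} D(U)={1,2,3}: W {2,3,4,5}->{}; V {3,4,5}->{}; U {1,2,3}->{}
So after constraint 3: D(V) = {}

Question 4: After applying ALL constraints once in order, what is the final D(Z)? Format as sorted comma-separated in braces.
Constraint 1 (Z < V) on D(Z)={1,3,4,5} D(V)={1,3,4,5}: Z {1,3,4,5}->{1,3,4}; V {1,3,4,5}->{3,4,5}
Constraint 2 (U < Z) on D(U)={1,2,3,5} D(Z)={1,3,4}: U {1,2,3,5}->{1,2,3}; Z {1,3,4}->{3,4}
Constraint 3 (W + V = U) on D(W)={2,3,4,5} D(V)={3,4,5} D(U)={1,2,3}: W {2,3,4,5}->{}; V {3,4,5}->{}; U {1,2,3}->{}
So after all 3 constraints: D(Z) = {3,4}

Answer: {3,4}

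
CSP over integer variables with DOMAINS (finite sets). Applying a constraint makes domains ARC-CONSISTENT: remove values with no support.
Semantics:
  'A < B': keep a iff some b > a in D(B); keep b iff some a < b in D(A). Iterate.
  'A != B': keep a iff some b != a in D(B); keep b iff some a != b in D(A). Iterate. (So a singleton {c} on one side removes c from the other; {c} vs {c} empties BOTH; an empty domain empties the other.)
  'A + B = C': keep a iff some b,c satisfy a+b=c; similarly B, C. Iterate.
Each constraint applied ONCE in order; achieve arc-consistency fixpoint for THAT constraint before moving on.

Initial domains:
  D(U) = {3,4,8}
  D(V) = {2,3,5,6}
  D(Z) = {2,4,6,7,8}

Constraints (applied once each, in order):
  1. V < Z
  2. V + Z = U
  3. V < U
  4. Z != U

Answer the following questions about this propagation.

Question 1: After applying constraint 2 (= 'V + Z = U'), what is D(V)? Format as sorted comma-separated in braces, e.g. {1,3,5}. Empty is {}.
Constraint 1 (V < Z) on D(V)={2,3,5,6} D(Z)={2,4,6,7,8}: Z {2,4,6,7,8}->{4,6,7,8}
Constraint 2 (V + Z = U) on D(V)={2,3,5,6} D(Z)={4,6,7,8} D(U)={3,4,8}: V {2,3,5,6}->{2}; Z {4,6,7,8}->{6}; U {3,4,8}->{8}
So after constraint 2: D(V) = {2}

Answer: {2}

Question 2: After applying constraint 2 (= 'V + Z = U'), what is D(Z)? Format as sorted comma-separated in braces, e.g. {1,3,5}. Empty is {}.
Constraint 1 (V < Z) on D(V)={2,3,5,6} D(Z)={2,4,6,7,8}: Z {2,4,6,7,8}->{4,6,7,8}
Constraint 2 (V + Z = U) on D(V)={2,3,5,6} D(Z)={4,6,7,8} D(U)={3,4,8}: V {2,3,5,6}->{2}; Z {4,6,7,8}->{6}; U {3,4,8}->{8}
So after constraint 2: D(Z) = {6}

Answer: {6}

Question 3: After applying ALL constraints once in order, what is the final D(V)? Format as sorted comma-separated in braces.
Constraint 1 (V < Z) on D(V)={2,3,5,6} D(Z)={2,4,6,7,8}: Z {2,4,6,7,8}->{4,6,7,8}
Constraint 2 (V + Z = U) on D(V)={2,3,5,6} D(Z)={4,6,7,8} D(U)={3,4,8}: V {2,3,5,6}->{2}; Z {4,6,7,8}->{6}; U {3,4,8}->{8}
Constraint 3 (V < U) on D(V)={2} D(U)={8}: no change
Constraint 4 (Z != U) on D(Z)={6} D(U)={8}: no change
So after all 4 constraints: D(V) = {2}

Answer: {2}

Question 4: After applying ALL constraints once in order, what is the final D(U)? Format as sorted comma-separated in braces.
Constraint 1 (V < Z) on D(V)={2,3,5,6} D(Z)={2,4,6,7,8}: Z {2,4,6,7,8}->{4,6,7,8}
Constraint 2 (V + Z = U) on D(V)={2,3,5,6} D(Z)={4,6,7,8} D(U)={3,4,8}: V {2,3,5,6}->{2}; Z {4,6,7,8}->{6}; U {3,4,8}->{8}
Constraint 3 (V < U) on D(V)={2} D(U)={8}: no change
Constraint 4 (Z != U) on D(Z)={6} D(U)={8}: no change
So after all 4 constraints: D(U) = {8}

Answer: {8}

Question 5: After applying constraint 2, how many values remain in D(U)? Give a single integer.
Constraint 1 (V < Z) on D(V)={2,3,5,6} D(Z)={2,4,6,7,8}: Z {2,4,6,7,8}->{4,6,7,8}
Constraint 2 (V + Z = U) on D(V)={2,3,5,6} D(Z)={4,6,7,8} D(U)={3,4,8}: V {2,3,5,6}->{2}; Z {4,6,7,8}->{6}; U {3,4,8}->{8}
So after constraint 2: D(U)={8}, size = 1

Answer: 1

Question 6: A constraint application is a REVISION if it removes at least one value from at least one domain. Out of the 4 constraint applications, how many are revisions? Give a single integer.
Answer: 2

Derivation:
Constraint 1 (V < Z) on D(V)={2,3,5,6} D(Z)={2,4,6,7,8}: Z {2,4,6,7,8}->{4,6,7,8} => REVISION
Constraint 2 (V + Z = U) on D(V)={2,3,5,6} D(Z)={4,6,7,8} D(U)={3,4,8}: V {2,3,5,6}->{2}; Z {4,6,7,8}->{6}; U {3,4,8}->{8} => REVISION
Constraint 3 (V < U) on D(V)={2} D(U)={8}: no change => not a revision
Constraint 4 (Z != U) on D(Z)={6} D(U)={8}: no change => not a revision
Total revisions = 2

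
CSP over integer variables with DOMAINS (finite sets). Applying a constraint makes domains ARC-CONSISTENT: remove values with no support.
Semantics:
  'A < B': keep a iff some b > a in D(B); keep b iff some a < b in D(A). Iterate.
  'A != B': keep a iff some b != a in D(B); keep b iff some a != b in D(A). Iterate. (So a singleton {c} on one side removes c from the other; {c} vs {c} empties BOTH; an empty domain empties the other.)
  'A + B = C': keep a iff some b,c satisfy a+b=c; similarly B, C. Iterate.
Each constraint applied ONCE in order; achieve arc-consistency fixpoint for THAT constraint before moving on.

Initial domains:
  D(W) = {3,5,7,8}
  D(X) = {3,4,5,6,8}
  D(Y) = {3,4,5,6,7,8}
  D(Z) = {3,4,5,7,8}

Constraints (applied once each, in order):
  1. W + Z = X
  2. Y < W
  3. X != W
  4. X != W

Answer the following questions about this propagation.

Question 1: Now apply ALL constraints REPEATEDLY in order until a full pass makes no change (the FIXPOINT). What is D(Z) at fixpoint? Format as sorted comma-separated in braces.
pass 0 (initial): D(Z)={3,4,5,7,8}
pass 1: W {3,5,7,8}->{5}; X {3,4,5,6,8}->{6,8}; Y {3,4,5,6,7,8}->{3,4}; Z {3,4,5,7,8}->{3,5}
pass 2: X {6,8}->{8}; Z {3,5}->{3}
pass 3: no change
Fixpoint after 3 passes: D(Z) = {3}

Answer: {3}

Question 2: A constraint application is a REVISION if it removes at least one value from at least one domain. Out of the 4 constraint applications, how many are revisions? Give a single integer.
Answer: 2

Derivation:
Constraint 1 (W + Z = X) on D(W)={3,5,7,8} D(Z)={3,4,5,7,8} D(X)={3,4,5,6,8}: W {3,5,7,8}->{3,5}; Z {3,4,5,7,8}->{3,5}; X {3,4,5,6,8}->{6,8} => REVISION
Constraint 2 (Y < W) on D(Y)={3,4,5,6,7,8} D(W)={3,5}: Y {3,4,5,6,7,8}->{3,4}; W {3,5}->{5} => REVISION
Constraint 3 (X != W) on D(X)={6,8} D(W)={5}: no change => not a revision
Constraint 4 (X != W) on D(X)={6,8} D(W)={5}: no change => not a revision
Total revisions = 2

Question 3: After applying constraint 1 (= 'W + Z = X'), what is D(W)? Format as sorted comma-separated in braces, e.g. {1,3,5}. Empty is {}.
Constraint 1 (W + Z = X) on D(W)={3,5,7,8} D(Z)={3,4,5,7,8} D(X)={3,4,5,6,8}: W {3,5,7,8}->{3,5}; Z {3,4,5,7,8}->{3,5}; X {3,4,5,6,8}->{6,8}
So after constraint 1: D(W) = {3,5}

Answer: {3,5}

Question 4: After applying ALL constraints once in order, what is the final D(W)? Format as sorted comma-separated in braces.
Answer: {5}

Derivation:
Constraint 1 (W + Z = X) on D(W)={3,5,7,8} D(Z)={3,4,5,7,8} D(X)={3,4,5,6,8}: W {3,5,7,8}->{3,5}; Z {3,4,5,7,8}->{3,5}; X {3,4,5,6,8}->{6,8}
Constraint 2 (Y < W) on D(Y)={3,4,5,6,7,8} D(W)={3,5}: Y {3,4,5,6,7,8}->{3,4}; W {3,5}->{5}
Constraint 3 (X != W) on D(X)={6,8} D(W)={5}: no change
Constraint 4 (X != W) on D(X)={6,8} D(W)={5}: no change
So after all 4 constraints: D(W) = {5}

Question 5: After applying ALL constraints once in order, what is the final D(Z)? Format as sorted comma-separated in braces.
Answer: {3,5}

Derivation:
Constraint 1 (W + Z = X) on D(W)={3,5,7,8} D(Z)={3,4,5,7,8} D(X)={3,4,5,6,8}: W {3,5,7,8}->{3,5}; Z {3,4,5,7,8}->{3,5}; X {3,4,5,6,8}->{6,8}
Constraint 2 (Y < W) on D(Y)={3,4,5,6,7,8} D(W)={3,5}: Y {3,4,5,6,7,8}->{3,4}; W {3,5}->{5}
Constraint 3 (X != W) on D(X)={6,8} D(W)={5}: no change
Constraint 4 (X != W) on D(X)={6,8} D(W)={5}: no change
So after all 4 constraints: D(Z) = {3,5}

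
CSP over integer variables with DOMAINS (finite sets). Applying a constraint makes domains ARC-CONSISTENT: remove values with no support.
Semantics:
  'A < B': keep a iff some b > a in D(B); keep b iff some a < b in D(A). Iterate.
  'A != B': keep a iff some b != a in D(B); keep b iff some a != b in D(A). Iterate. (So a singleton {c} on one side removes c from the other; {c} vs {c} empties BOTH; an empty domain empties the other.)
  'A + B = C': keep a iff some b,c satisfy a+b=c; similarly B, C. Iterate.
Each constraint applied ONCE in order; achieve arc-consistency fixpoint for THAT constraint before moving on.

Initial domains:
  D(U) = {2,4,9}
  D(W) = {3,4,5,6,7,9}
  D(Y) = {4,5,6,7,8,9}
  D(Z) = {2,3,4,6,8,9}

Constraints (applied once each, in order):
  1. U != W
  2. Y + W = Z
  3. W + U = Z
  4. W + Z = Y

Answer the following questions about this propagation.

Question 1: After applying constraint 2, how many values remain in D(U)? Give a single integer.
Answer: 3

Derivation:
Constraint 1 (U != W) on D(U)={2,4,9} D(W)={3,4,5,6,7,9}: no change
Constraint 2 (Y + W = Z) on D(Y)={4,5,6,7,8,9} D(W)={3,4,5,6,7,9} D(Z)={2,3,4,6,8,9}: Y {4,5,6,7,8,9}->{4,5,6}; W {3,4,5,6,7,9}->{3,4,5}; Z {2,3,4,6,8,9}->{8,9}
So after constraint 2: D(U)={2,4,9}, size = 3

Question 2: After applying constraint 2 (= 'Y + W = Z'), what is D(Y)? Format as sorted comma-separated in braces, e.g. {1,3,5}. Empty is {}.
Answer: {4,5,6}

Derivation:
Constraint 1 (U != W) on D(U)={2,4,9} D(W)={3,4,5,6,7,9}: no change
Constraint 2 (Y + W = Z) on D(Y)={4,5,6,7,8,9} D(W)={3,4,5,6,7,9} D(Z)={2,3,4,6,8,9}: Y {4,5,6,7,8,9}->{4,5,6}; W {3,4,5,6,7,9}->{3,4,5}; Z {2,3,4,6,8,9}->{8,9}
So after constraint 2: D(Y) = {4,5,6}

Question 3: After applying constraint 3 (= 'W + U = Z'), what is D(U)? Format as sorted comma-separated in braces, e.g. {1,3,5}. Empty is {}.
Constraint 1 (U != W) on D(U)={2,4,9} D(W)={3,4,5,6,7,9}: no change
Constraint 2 (Y + W = Z) on D(Y)={4,5,6,7,8,9} D(W)={3,4,5,6,7,9} D(Z)={2,3,4,6,8,9}: Y {4,5,6,7,8,9}->{4,5,6}; W {3,4,5,6,7,9}->{3,4,5}; Z {2,3,4,6,8,9}->{8,9}
Constraint 3 (W + U = Z) on D(W)={3,4,5} D(U)={2,4,9} D(Z)={8,9}: W {3,4,5}->{4,5}; U {2,4,9}->{4}
So after constraint 3: D(U) = {4}

Answer: {4}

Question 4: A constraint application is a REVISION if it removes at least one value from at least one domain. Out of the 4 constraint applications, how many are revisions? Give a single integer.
Constraint 1 (U != W) on D(U)={2,4,9} D(W)={3,4,5,6,7,9}: no change => not a revision
Constraint 2 (Y + W = Z) on D(Y)={4,5,6,7,8,9} D(W)={3,4,5,6,7,9} D(Z)={2,3,4,6,8,9}: Y {4,5,6,7,8,9}->{4,5,6}; W {3,4,5,6,7,9}->{3,4,5}; Z {2,3,4,6,8,9}->{8,9} => REVISION
Constraint 3 (W + U = Z) on D(W)={3,4,5} D(U)={2,4,9} D(Z)={8,9}: W {3,4,5}->{4,5}; U {2,4,9}->{4} => REVISION
Constraint 4 (W + Z = Y) on D(W)={4,5} D(Z)={8,9} D(Y)={4,5,6}: W {4,5}->{}; Z {8,9}->{}; Y {4,5,6}->{} => REVISION
Total revisions = 3

Answer: 3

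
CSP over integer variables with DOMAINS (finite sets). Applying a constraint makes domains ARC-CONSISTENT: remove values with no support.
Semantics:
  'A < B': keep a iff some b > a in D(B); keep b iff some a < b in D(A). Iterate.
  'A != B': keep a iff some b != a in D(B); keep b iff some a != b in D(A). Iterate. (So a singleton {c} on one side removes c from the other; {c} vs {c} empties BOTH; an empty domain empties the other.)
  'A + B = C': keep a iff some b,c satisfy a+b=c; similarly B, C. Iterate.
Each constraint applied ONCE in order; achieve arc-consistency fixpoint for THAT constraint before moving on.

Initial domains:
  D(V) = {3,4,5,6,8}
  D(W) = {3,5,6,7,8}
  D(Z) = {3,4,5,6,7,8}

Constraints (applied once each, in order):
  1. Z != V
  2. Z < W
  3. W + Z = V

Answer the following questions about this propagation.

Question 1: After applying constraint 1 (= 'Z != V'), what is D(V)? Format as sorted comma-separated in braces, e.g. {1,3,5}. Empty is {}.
Answer: {3,4,5,6,8}

Derivation:
Constraint 1 (Z != V) on D(Z)={3,4,5,6,7,8} D(V)={3,4,5,6,8}: no change
So after constraint 1: D(V) = {3,4,5,6,8}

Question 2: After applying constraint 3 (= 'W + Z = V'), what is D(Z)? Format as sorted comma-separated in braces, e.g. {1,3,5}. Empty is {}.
Answer: {3}

Derivation:
Constraint 1 (Z != V) on D(Z)={3,4,5,6,7,8} D(V)={3,4,5,6,8}: no change
Constraint 2 (Z < W) on D(Z)={3,4,5,6,7,8} D(W)={3,5,6,7,8}: Z {3,4,5,6,7,8}->{3,4,5,6,7}; W {3,5,6,7,8}->{5,6,7,8}
Constraint 3 (W + Z = V) on D(W)={5,6,7,8} D(Z)={3,4,5,6,7} D(V)={3,4,5,6,8}: W {5,6,7,8}->{5}; Z {3,4,5,6,7}->{3}; V {3,4,5,6,8}->{8}
So after constraint 3: D(Z) = {3}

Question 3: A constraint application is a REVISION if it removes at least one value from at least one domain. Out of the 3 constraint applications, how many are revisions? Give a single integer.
Constraint 1 (Z != V) on D(Z)={3,4,5,6,7,8} D(V)={3,4,5,6,8}: no change => not a revision
Constraint 2 (Z < W) on D(Z)={3,4,5,6,7,8} D(W)={3,5,6,7,8}: Z {3,4,5,6,7,8}->{3,4,5,6,7}; W {3,5,6,7,8}->{5,6,7,8} => REVISION
Constraint 3 (W + Z = V) on D(W)={5,6,7,8} D(Z)={3,4,5,6,7} D(V)={3,4,5,6,8}: W {5,6,7,8}->{5}; Z {3,4,5,6,7}->{3}; V {3,4,5,6,8}->{8} => REVISION
Total revisions = 2

Answer: 2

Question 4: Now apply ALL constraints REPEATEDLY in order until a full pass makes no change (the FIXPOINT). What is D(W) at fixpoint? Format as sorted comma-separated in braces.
pass 0 (initial): D(W)={3,5,6,7,8}
pass 1: V {3,4,5,6,8}->{8}; W {3,5,6,7,8}->{5}; Z {3,4,5,6,7,8}->{3}
pass 2: no change
Fixpoint after 2 passes: D(W) = {5}

Answer: {5}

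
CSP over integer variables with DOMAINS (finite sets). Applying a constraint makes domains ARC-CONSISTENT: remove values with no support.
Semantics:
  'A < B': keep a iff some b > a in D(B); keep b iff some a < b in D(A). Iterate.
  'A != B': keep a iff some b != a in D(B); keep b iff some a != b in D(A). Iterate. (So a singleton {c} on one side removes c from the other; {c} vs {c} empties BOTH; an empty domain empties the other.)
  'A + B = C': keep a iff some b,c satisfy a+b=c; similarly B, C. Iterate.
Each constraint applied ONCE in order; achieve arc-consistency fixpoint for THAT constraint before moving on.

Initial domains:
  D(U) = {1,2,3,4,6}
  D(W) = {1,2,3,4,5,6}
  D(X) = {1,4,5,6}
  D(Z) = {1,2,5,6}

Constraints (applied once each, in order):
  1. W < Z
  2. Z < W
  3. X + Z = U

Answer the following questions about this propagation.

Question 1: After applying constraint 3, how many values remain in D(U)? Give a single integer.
Answer: 2

Derivation:
Constraint 1 (W < Z) on D(W)={1,2,3,4,5,6} D(Z)={1,2,5,6}: W {1,2,3,4,5,6}->{1,2,3,4,5}; Z {1,2,5,6}->{2,5,6}
Constraint 2 (Z < W) on D(Z)={2,5,6} D(W)={1,2,3,4,5}: Z {2,5,6}->{2}; W {1,2,3,4,5}->{3,4,5}
Constraint 3 (X + Z = U) on D(X)={1,4,5,6} D(Z)={2} D(U)={1,2,3,4,6}: X {1,4,5,6}->{1,4}; U {1,2,3,4,6}->{3,6}
So after constraint 3: D(U)={3,6}, size = 2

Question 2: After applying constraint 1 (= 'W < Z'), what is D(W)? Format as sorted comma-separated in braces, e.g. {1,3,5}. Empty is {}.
Constraint 1 (W < Z) on D(W)={1,2,3,4,5,6} D(Z)={1,2,5,6}: W {1,2,3,4,5,6}->{1,2,3,4,5}; Z {1,2,5,6}->{2,5,6}
So after constraint 1: D(W) = {1,2,3,4,5}

Answer: {1,2,3,4,5}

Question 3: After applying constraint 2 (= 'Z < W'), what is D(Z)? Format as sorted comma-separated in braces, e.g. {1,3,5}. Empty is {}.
Constraint 1 (W < Z) on D(W)={1,2,3,4,5,6} D(Z)={1,2,5,6}: W {1,2,3,4,5,6}->{1,2,3,4,5}; Z {1,2,5,6}->{2,5,6}
Constraint 2 (Z < W) on D(Z)={2,5,6} D(W)={1,2,3,4,5}: Z {2,5,6}->{2}; W {1,2,3,4,5}->{3,4,5}
So after constraint 2: D(Z) = {2}

Answer: {2}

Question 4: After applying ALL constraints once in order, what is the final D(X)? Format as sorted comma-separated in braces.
Answer: {1,4}

Derivation:
Constraint 1 (W < Z) on D(W)={1,2,3,4,5,6} D(Z)={1,2,5,6}: W {1,2,3,4,5,6}->{1,2,3,4,5}; Z {1,2,5,6}->{2,5,6}
Constraint 2 (Z < W) on D(Z)={2,5,6} D(W)={1,2,3,4,5}: Z {2,5,6}->{2}; W {1,2,3,4,5}->{3,4,5}
Constraint 3 (X + Z = U) on D(X)={1,4,5,6} D(Z)={2} D(U)={1,2,3,4,6}: X {1,4,5,6}->{1,4}; U {1,2,3,4,6}->{3,6}
So after all 3 constraints: D(X) = {1,4}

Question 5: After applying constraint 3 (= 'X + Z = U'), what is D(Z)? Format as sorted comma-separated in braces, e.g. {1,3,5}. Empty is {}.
Constraint 1 (W < Z) on D(W)={1,2,3,4,5,6} D(Z)={1,2,5,6}: W {1,2,3,4,5,6}->{1,2,3,4,5}; Z {1,2,5,6}->{2,5,6}
Constraint 2 (Z < W) on D(Z)={2,5,6} D(W)={1,2,3,4,5}: Z {2,5,6}->{2}; W {1,2,3,4,5}->{3,4,5}
Constraint 3 (X + Z = U) on D(X)={1,4,5,6} D(Z)={2} D(U)={1,2,3,4,6}: X {1,4,5,6}->{1,4}; U {1,2,3,4,6}->{3,6}
So after constraint 3: D(Z) = {2}

Answer: {2}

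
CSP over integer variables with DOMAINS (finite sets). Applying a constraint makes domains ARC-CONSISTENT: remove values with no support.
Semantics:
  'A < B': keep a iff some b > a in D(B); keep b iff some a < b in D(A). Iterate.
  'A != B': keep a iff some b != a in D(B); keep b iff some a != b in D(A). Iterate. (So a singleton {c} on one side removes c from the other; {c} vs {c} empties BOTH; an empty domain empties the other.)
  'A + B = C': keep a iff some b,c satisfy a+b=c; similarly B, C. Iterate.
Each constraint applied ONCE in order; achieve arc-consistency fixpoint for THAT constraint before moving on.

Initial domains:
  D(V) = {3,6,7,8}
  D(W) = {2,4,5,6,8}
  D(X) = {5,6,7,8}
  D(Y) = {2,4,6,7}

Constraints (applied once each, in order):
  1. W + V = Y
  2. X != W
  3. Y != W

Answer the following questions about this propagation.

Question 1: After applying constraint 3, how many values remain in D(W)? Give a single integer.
Answer: 1

Derivation:
Constraint 1 (W + V = Y) on D(W)={2,4,5,6,8} D(V)={3,6,7,8} D(Y)={2,4,6,7}: W {2,4,5,6,8}->{4}; V {3,6,7,8}->{3}; Y {2,4,6,7}->{7}
Constraint 2 (X != W) on D(X)={5,6,7,8} D(W)={4}: no change
Constraint 3 (Y != W) on D(Y)={7} D(W)={4}: no change
So after constraint 3: D(W)={4}, size = 1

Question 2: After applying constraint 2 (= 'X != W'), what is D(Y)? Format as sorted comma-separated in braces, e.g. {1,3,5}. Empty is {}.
Constraint 1 (W + V = Y) on D(W)={2,4,5,6,8} D(V)={3,6,7,8} D(Y)={2,4,6,7}: W {2,4,5,6,8}->{4}; V {3,6,7,8}->{3}; Y {2,4,6,7}->{7}
Constraint 2 (X != W) on D(X)={5,6,7,8} D(W)={4}: no change
So after constraint 2: D(Y) = {7}

Answer: {7}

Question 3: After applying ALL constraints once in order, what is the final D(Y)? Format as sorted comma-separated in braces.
Answer: {7}

Derivation:
Constraint 1 (W + V = Y) on D(W)={2,4,5,6,8} D(V)={3,6,7,8} D(Y)={2,4,6,7}: W {2,4,5,6,8}->{4}; V {3,6,7,8}->{3}; Y {2,4,6,7}->{7}
Constraint 2 (X != W) on D(X)={5,6,7,8} D(W)={4}: no change
Constraint 3 (Y != W) on D(Y)={7} D(W)={4}: no change
So after all 3 constraints: D(Y) = {7}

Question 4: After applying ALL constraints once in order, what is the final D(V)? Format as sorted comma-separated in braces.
Constraint 1 (W + V = Y) on D(W)={2,4,5,6,8} D(V)={3,6,7,8} D(Y)={2,4,6,7}: W {2,4,5,6,8}->{4}; V {3,6,7,8}->{3}; Y {2,4,6,7}->{7}
Constraint 2 (X != W) on D(X)={5,6,7,8} D(W)={4}: no change
Constraint 3 (Y != W) on D(Y)={7} D(W)={4}: no change
So after all 3 constraints: D(V) = {3}

Answer: {3}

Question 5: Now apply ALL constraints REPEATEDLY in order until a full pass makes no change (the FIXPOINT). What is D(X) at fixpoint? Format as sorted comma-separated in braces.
pass 0 (initial): D(X)={5,6,7,8}
pass 1: V {3,6,7,8}->{3}; W {2,4,5,6,8}->{4}; Y {2,4,6,7}->{7}
pass 2: no change
Fixpoint after 2 passes: D(X) = {5,6,7,8}

Answer: {5,6,7,8}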